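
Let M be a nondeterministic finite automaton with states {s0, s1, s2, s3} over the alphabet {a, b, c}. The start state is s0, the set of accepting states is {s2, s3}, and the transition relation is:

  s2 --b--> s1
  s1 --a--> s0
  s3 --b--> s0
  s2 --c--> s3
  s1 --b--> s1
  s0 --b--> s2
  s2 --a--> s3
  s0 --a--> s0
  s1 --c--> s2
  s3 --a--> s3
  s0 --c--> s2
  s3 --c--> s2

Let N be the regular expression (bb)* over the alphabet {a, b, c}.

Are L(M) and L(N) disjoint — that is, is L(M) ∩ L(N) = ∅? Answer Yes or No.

Converting the expression N to a DFA (subset construction, then merging equivalent states) gives the minimal DFA with states {n0, n1, n2}, start state n0, accepting states {n0} and transitions n0: a→n1, b→n2, c→n1; n1: a→n1, b→n1, c→n1; n2: a→n1, b→n0, c→n1.
Exploring the product automaton M × N from the start pair (s0, n0), following both machines on each input symbol, reaches 8 state pairs: (s0, n0), (s0, n1), (s2, n2), (s2, n1), (s3, n1), (s1, n0), (s1, n1), (s1, n2).
M accepts in {s2, s3} and N accepts in {n0}; no reachable pair has both components accepting, so no string drives both machines to acceptance simultaneously and L(M) ∩ L(N) = ∅.
So no string is accepted by both, and the intersection is empty.

Yes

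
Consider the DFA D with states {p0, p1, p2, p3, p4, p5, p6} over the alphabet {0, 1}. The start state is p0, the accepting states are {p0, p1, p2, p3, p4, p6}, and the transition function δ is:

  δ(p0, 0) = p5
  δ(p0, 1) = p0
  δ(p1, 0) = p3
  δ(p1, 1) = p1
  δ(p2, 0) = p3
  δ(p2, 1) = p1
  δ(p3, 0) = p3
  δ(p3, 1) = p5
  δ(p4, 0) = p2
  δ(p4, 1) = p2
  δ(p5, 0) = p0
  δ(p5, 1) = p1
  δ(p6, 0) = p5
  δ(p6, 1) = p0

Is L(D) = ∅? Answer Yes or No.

The empty string ε is accepted: the run p0 ends in the accepting state p0.
Since at least one string is accepted, L(D) is not empty.

No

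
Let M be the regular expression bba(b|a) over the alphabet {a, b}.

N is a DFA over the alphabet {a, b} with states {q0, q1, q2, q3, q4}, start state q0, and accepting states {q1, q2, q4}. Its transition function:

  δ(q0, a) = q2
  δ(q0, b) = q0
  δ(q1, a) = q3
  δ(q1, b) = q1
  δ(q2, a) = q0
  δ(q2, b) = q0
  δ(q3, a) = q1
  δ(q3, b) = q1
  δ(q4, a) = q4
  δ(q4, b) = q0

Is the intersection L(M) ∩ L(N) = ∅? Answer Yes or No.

Yes

Converting the expression M to a DFA (subset construction, then merging equivalent states) gives the minimal DFA with states {m0, m1, m2, m3, m4, m5}, start state m0, accepting states {m5} and transitions m0: a→m1, b→m2; m1: a→m1, b→m1; m2: a→m1, b→m3; m3: a→m4, b→m1; m4: a→m5, b→m5; m5: a→m1, b→m1.
Exploring the product automaton M × N from the start pair (m0, q0), following both machines on each input symbol, reaches 7 state pairs: (m0, q0), (m1, q2), (m2, q0), (m1, q0), (m3, q0), (m4, q2), (m5, q0).
M accepts in {m5} and N accepts in {q1, q2, q4}; no reachable pair has both components accepting, so no string drives both machines to acceptance simultaneously and L(M) ∩ L(N) = ∅.
So no string is accepted by both, and the intersection is empty.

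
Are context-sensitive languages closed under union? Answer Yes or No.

A linear-bounded automaton can nondeterministically choose to simulate the LBA for L₁ or the LBA for L₂; equivalently, with disjoint nonterminals, S → S₁ | S₂ added to two noncontracting grammars is still noncontracting.
So the context-sensitive languages are closed under union.

Yes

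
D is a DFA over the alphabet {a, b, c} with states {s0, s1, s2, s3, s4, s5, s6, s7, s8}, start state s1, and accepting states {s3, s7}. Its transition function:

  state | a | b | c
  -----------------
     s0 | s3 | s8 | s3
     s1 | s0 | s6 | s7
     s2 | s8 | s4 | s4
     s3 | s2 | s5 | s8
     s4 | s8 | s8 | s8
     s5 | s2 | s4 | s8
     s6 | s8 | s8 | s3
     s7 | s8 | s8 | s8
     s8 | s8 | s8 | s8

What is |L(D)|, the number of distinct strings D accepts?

The useful subgraph on states {s0, s1, s3, s6, s7} is acyclic, so L(D) is finite; the longest accepting path visits 3 useful states, giving maximum string length 2.
Counting accepting paths from s1 by length: 1 of length 1, 3 of length 2. Total 4.

4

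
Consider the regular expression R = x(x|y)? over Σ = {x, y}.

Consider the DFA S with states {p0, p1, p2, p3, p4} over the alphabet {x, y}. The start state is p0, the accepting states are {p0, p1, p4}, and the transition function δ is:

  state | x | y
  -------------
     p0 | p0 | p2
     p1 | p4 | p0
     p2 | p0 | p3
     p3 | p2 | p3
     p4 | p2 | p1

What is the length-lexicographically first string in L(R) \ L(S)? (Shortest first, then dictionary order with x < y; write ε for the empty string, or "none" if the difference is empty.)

The string xy is accepted by R but not by S.
No shorter string lies in the difference, and xy is the lexicographically first length-2 string in L(R) \ L(S).

xy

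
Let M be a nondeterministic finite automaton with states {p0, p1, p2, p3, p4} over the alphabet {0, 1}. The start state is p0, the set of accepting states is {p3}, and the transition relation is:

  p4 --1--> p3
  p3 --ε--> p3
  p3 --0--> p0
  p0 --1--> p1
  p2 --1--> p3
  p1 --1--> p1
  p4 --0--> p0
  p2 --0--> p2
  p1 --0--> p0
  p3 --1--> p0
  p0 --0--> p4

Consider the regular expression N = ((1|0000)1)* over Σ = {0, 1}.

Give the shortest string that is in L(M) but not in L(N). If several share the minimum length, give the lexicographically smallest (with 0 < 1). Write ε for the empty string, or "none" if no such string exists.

The string 01 is accepted by M but not by N.
No shorter string lies in the difference, and 01 is the lexicographically first length-2 string in L(M) \ L(N).

01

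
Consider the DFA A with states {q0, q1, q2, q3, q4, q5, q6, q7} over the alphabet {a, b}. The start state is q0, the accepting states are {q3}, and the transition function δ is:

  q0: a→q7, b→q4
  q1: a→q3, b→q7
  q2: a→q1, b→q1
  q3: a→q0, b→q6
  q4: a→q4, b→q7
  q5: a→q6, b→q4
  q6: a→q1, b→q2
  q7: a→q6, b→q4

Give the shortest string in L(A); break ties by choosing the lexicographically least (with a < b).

aaaa

A breadth-first search from q0 reaches an accepting state first via the path q0 → q7 → q6 → q1 → q3 on input aaaa.
No string of length < 4 is accepted (BFS exhausts all shorter strings without reaching an accepting state), and aaaa is the lexicographically least accepting string of length 4.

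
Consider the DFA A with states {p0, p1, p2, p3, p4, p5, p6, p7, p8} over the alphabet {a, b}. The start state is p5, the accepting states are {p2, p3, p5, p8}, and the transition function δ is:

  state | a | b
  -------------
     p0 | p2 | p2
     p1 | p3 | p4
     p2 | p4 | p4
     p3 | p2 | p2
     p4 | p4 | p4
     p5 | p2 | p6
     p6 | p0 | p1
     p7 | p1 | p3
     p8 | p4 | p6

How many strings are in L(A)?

7

The useful subgraph on states {p0, p1, p2, p3, p5, p6} is acyclic, so L(A) is finite; the longest accepting path visits 5 useful states, giving maximum string length 4.
Counting accepting paths from p5 by length: 1 of length 0, 1 of length 1, 3 of length 3, 2 of length 4. Total 7.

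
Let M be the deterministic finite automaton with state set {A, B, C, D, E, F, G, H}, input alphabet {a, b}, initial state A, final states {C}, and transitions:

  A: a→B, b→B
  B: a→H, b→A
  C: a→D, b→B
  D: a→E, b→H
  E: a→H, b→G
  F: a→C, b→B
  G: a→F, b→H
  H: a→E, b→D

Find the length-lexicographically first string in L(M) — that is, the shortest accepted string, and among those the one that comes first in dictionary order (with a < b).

A breadth-first search from A reaches an accepting state first via the path A → B → H → E → G → F → C on input aaabaa.
No string of length < 6 is accepted (BFS exhausts all shorter strings without reaching an accepting state), and aaabaa is the lexicographically least accepting string of length 6.

aaabaa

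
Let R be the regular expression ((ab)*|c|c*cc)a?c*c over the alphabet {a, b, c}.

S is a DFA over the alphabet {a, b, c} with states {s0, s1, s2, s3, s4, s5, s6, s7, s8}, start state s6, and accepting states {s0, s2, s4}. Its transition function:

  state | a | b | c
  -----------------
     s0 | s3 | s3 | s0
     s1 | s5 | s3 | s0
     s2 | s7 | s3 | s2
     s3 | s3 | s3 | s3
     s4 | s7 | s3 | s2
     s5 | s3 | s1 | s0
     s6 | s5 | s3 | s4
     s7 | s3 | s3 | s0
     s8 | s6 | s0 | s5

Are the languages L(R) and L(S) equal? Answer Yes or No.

Yes

Converting the expression R to a DFA (subset construction, then merging equivalent states) gives the minimal DFA with states {r0, r1, r2, r3, r4, r5, r6}, start state r0, accepting states {r3, r5} and transitions r0: a→r1, b→r2, c→r3; r1: a→r2, b→r4, c→r5; r2: a→r2, b→r2, c→r2; r3: a→r6, b→r2, c→r3; r4: a→r1, b→r2, c→r5; r5: a→r2, b→r2, c→r5; r6: a→r2, b→r2, c→r5.
Exploring the product automaton R × S from the start pair (r0, s6), following both machines on each input symbol, reaches 8 state pairs: (r0, s6), (r1, s5), (r2, s3), (r3, s4), (r4, s1), (r5, s0), (r6, s7), (r3, s2).
R accepts in {r3, r5} and S accepts in {s0, s2, s4}. In every reachable pair the two components are either both accepting — (r3, s4), (r5, s0), (r3, s2) — or both non-accepting, so no string is accepted by exactly one of the machines: L(R) \ L(S) and L(S) \ L(R) are both empty.
Hence every string is accepted by R iff it is accepted by S, and the two languages coincide.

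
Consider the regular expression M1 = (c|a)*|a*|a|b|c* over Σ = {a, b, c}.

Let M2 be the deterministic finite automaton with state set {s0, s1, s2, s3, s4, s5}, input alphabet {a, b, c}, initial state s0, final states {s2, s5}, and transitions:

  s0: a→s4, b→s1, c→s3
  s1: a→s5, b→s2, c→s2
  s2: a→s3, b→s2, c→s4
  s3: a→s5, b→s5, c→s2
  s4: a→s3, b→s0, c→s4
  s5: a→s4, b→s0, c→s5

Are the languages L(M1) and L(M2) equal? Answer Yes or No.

No

The empty string ε is accepted by M1 but rejected by M2.
So L(M1) ≠ L(M2).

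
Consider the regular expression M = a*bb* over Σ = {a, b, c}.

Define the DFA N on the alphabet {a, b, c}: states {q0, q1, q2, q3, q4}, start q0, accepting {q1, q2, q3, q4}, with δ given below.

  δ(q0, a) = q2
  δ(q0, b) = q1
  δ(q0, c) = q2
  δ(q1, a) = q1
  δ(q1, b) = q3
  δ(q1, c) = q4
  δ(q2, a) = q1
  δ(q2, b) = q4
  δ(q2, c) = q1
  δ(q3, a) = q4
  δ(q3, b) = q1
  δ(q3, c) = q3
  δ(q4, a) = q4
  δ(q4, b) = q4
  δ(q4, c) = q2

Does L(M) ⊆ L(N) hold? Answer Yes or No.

Yes

Converting the expression M to a DFA (subset construction, then merging equivalent states) gives the minimal DFA with states {m0, m1, m2}, start state m0, accepting states {m1} and transitions m0: a→m0, b→m1, c→m2; m1: a→m2, b→m1, c→m2; m2: a→m2, b→m2, c→m2.
Exploring the product automaton M × N from the start pair (m0, q0), following both machines on each input symbol, reaches 10 state pairs: (m0, q0), (m0, q2), (m1, q1), (m2, q2), (m0, q1), (m1, q4), (m2, q1), (m1, q3), (m2, q4), (m2, q3).
M accepts in {m1} and N accepts in {q1, q2, q3, q4}. The reachable pairs whose M-component is accepting are (m1, q1), (m1, q4), (m1, q3); in each of them the N-component is accepting too, so the product for L(M) \ L(N) (M-component accepting, N-component rejecting) has no reachable accepting pair and the difference is empty.
Hence every string in L(M) is also in L(N).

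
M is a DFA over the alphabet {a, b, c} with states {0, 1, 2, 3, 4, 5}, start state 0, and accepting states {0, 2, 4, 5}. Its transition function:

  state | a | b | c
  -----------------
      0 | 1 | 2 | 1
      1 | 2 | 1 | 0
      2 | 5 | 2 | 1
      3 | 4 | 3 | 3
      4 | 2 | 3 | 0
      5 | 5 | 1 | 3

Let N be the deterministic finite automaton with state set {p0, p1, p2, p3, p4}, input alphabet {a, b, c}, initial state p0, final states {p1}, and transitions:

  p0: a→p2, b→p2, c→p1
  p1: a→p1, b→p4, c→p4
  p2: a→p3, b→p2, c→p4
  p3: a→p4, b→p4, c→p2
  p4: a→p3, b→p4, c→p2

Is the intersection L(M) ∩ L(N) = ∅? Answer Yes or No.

No

The string ca is accepted by both M and N.
Hence L(M) ∩ L(N) ≠ ∅.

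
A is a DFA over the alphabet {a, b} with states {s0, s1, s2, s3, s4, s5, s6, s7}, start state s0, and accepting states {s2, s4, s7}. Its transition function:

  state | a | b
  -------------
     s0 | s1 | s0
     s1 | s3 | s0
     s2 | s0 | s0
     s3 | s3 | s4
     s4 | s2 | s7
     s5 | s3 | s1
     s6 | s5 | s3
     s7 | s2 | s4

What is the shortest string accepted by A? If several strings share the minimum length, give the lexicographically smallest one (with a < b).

aab

A breadth-first search from s0 reaches an accepting state first via the path s0 → s1 → s3 → s4 on input aab.
No string of length < 3 is accepted (BFS exhausts all shorter strings without reaching an accepting state), and aab is the lexicographically least accepting string of length 3.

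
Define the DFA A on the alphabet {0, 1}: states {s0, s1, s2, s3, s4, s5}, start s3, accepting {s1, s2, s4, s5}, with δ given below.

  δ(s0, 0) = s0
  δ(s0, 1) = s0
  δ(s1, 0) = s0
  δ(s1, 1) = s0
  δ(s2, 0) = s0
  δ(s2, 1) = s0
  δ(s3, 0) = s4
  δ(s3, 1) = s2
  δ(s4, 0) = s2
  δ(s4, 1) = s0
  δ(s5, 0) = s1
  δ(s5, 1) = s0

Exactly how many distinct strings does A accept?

3

The useful subgraph on states {s2, s3, s4} is acyclic, so L(A) is finite; the longest accepting path visits 3 useful states, giving maximum string length 2.
Counting accepting paths from s3 by length: 2 of length 1, 1 of length 2. Total 3.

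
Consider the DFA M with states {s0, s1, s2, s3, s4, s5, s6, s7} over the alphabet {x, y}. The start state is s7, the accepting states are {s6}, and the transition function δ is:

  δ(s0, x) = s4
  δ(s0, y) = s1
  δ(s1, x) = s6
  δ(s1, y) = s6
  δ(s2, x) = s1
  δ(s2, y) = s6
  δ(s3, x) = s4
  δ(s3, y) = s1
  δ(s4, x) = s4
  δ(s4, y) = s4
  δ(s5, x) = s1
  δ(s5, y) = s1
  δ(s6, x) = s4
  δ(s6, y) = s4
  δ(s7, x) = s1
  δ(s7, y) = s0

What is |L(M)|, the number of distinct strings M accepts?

The useful subgraph on states {s0, s1, s6, s7} is acyclic, so L(M) is finite; the longest accepting path visits 4 useful states, giving maximum string length 3.
Counting accepting paths from s7 by length: 2 of length 2, 2 of length 3. Total 4.

4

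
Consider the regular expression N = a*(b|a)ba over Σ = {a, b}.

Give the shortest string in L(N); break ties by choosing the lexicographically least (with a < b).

By inspection of the expression, no string of length less than 3 matches, and aba is the lexicographically first match of length 3.

aba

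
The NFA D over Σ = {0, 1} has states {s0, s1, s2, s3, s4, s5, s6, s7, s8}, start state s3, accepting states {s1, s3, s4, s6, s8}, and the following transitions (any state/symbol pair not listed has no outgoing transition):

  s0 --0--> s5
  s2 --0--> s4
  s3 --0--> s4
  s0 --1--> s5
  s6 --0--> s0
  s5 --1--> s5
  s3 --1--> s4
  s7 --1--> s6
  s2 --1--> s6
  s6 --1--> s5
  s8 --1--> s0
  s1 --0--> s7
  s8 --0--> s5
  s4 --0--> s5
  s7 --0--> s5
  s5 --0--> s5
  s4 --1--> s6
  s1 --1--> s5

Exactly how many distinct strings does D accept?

5

The useful subgraph on states {s3, s4, s6} is acyclic, so L(D) is finite; the longest accepting path visits 3 useful states, giving maximum string length 2.
Counting accepting paths from s3 by length: 1 of length 0, 2 of length 1, 2 of length 2. Total 5.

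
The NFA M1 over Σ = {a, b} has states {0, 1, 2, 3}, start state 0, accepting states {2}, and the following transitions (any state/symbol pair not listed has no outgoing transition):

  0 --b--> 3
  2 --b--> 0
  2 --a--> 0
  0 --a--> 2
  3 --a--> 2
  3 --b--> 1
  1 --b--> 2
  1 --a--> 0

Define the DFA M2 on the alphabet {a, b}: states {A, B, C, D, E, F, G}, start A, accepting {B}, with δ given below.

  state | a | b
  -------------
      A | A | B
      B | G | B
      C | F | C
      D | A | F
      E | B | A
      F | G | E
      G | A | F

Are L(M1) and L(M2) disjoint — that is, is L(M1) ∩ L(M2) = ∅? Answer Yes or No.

The string bbb is accepted by both M1 and M2.
Hence L(M1) ∩ L(M2) ≠ ∅.

No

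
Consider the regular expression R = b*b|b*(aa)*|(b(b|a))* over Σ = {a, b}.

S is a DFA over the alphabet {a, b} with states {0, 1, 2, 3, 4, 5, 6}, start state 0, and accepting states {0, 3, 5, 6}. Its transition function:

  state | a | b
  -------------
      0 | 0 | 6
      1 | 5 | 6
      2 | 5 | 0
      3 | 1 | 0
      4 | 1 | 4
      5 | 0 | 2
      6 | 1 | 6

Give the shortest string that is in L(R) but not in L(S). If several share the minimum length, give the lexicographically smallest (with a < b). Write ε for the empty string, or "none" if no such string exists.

The string ba is accepted by R but not by S.
No shorter string lies in the difference, and ba is the lexicographically first length-2 string in L(R) \ L(S).

ba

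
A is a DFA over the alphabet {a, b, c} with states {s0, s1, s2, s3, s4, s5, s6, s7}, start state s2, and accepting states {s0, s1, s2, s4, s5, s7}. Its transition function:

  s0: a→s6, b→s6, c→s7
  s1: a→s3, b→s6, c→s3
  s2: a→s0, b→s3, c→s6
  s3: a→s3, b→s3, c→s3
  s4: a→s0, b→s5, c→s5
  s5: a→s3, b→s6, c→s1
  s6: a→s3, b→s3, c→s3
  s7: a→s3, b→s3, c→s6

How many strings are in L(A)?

The useful subgraph on states {s0, s2, s7} is acyclic, so L(A) is finite; the longest accepting path visits 3 useful states, giving maximum string length 2.
Counting accepting paths from s2 by length: 1 of length 0, 1 of length 1, 1 of length 2. Total 3.

3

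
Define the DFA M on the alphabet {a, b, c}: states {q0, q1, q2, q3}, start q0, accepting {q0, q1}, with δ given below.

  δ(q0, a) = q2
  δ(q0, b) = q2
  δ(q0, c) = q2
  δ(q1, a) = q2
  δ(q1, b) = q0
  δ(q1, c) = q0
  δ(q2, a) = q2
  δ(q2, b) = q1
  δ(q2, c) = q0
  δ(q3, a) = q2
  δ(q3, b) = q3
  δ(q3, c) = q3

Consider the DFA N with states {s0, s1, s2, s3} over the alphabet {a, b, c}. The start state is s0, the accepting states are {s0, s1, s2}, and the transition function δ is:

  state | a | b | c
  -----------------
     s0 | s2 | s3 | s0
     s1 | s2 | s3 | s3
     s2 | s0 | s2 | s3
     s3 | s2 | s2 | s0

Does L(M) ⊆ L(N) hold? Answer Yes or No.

The string ac is in L(M) but not in L(N).
So L(M) ⊄ L(N).

No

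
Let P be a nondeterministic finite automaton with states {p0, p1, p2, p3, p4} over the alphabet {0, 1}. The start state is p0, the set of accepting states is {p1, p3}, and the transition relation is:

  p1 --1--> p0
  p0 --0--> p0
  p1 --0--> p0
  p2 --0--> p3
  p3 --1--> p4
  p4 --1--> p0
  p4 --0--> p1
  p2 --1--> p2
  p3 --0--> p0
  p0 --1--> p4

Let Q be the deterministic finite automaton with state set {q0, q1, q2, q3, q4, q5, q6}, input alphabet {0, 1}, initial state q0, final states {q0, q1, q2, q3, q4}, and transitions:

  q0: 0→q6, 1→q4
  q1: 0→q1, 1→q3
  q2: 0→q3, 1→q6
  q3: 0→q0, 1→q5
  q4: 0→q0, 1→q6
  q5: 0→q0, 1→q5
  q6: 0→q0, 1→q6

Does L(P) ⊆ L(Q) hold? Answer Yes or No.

Exploring the product automaton P × Q from the start pair (p0, q0), following both machines on each input symbol, reaches 6 state pairs: (p0, q0), (p0, q6), (p4, q4), (p4, q6), (p1, q0), (p0, q4).
P accepts in {p1, p3} and Q accepts in {q0, q1, q2, q3, q4}. The reachable pairs whose P-component is accepting are (p1, q0); in each of them the Q-component is accepting too, so the product for L(P) \ L(Q) (P-component accepting, Q-component rejecting) has no reachable accepting pair and the difference is empty.
Hence every string in L(P) is also in L(Q).

Yes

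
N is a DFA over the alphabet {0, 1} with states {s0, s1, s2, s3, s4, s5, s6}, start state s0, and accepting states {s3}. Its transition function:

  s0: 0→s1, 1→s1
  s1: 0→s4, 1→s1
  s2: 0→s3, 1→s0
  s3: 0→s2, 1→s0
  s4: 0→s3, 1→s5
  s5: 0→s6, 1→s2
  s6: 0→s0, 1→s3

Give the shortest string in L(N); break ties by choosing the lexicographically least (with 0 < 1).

A breadth-first search from s0 reaches an accepting state first via the path s0 → s1 → s4 → s3 on input 000.
No string of length < 3 is accepted (BFS exhausts all shorter strings without reaching an accepting state), and 000 is the lexicographically least accepting string of length 3.

000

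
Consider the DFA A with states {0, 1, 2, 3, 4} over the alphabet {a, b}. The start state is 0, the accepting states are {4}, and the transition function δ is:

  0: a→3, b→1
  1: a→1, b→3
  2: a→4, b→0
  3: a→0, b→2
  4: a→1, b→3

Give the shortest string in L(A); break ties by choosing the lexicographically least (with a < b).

A breadth-first search from 0 reaches an accepting state first via the path 0 → 3 → 2 → 4 on input aba.
No string of length < 3 is accepted (BFS exhausts all shorter strings without reaching an accepting state), and aba is the lexicographically least accepting string of length 3.

aba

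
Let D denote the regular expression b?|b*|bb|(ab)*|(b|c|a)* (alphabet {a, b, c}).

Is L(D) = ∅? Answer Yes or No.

The empty string ε matches the expression, so it belongs to L(D).
Since L(D) contains at least one string, it is not empty.

No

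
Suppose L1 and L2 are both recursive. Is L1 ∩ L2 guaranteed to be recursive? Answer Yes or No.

Run both deciders on the input and accept iff both accept; the combined machine always halts.
So the recursive languages are closed under intersection.

Yes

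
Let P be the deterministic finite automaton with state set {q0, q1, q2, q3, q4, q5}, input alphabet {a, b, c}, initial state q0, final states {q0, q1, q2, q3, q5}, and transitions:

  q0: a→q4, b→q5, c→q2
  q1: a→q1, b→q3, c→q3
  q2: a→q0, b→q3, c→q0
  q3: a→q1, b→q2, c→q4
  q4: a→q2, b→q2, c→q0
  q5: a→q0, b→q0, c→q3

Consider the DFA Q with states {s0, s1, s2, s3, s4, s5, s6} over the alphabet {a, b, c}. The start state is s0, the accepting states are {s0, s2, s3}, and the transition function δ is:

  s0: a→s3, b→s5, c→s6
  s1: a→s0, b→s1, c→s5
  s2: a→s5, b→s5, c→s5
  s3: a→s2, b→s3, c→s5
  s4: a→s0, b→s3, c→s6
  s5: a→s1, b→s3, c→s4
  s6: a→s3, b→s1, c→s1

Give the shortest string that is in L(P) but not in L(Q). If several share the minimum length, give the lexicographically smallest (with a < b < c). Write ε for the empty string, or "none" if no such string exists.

The string b is accepted by P but not by Q.
No shorter string lies in the difference, and b is the lexicographically first length-1 string in L(P) \ L(Q).

b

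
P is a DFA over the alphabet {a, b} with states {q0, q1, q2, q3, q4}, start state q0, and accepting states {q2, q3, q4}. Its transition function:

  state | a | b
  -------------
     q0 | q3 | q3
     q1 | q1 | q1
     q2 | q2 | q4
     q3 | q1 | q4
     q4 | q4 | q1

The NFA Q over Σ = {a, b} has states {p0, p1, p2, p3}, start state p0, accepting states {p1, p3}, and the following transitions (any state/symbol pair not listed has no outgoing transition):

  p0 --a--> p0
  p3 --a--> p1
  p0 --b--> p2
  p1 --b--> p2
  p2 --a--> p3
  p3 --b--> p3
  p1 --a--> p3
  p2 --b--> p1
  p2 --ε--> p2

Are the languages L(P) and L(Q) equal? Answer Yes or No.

The string a is accepted by P but rejected by Q.
So L(P) ≠ L(Q).

No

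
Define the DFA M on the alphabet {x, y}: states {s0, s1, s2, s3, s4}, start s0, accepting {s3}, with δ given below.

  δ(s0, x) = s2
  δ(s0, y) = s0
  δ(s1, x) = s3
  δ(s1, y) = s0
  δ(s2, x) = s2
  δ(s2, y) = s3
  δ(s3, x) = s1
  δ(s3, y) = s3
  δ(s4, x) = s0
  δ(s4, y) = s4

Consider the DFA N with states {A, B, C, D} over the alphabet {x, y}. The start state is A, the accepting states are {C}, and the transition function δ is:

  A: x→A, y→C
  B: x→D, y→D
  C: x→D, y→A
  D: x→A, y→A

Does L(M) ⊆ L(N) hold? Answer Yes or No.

The string xyy is in L(M) but not in L(N).
So L(M) ⊄ L(N).

No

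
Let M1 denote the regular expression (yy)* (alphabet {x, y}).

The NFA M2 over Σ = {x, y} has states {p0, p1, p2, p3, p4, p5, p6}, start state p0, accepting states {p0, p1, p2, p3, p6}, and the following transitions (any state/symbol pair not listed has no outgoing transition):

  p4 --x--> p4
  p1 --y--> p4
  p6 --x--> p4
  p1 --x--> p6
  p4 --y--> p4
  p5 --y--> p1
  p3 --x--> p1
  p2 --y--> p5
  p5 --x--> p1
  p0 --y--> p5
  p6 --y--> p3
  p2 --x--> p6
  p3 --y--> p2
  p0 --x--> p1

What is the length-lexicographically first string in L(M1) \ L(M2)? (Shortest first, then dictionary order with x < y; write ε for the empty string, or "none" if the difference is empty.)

The string yyyy is accepted by M1 but not by M2.
No shorter string lies in the difference, and yyyy is the lexicographically first length-4 string in L(M1) \ L(M2).

yyyy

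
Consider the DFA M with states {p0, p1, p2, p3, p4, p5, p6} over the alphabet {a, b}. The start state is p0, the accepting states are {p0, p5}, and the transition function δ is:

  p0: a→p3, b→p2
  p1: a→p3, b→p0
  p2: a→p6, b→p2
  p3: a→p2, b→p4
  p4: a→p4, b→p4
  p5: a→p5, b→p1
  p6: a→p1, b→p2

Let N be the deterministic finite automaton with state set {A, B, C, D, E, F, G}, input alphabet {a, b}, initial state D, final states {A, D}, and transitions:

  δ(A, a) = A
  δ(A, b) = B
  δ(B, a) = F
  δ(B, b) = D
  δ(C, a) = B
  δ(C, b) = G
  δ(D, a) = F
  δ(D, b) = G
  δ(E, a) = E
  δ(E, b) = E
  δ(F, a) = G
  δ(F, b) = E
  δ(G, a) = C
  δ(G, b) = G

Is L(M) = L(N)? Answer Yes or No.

Exploring the product automaton M × N from the start pair (p0, D), following both machines on each input symbol, reaches 6 state pairs: (p0, D), (p3, F), (p2, G), (p4, E), (p6, C), (p1, B).
M accepts in {p0, p5} and N accepts in {A, D}. In every reachable pair the two components are either both accepting — (p0, D) — or both non-accepting, so no string is accepted by exactly one of the machines: L(M) \ L(N) and L(N) \ L(M) are both empty.
Hence every string is accepted by M iff it is accepted by N, and the two languages coincide.

Yes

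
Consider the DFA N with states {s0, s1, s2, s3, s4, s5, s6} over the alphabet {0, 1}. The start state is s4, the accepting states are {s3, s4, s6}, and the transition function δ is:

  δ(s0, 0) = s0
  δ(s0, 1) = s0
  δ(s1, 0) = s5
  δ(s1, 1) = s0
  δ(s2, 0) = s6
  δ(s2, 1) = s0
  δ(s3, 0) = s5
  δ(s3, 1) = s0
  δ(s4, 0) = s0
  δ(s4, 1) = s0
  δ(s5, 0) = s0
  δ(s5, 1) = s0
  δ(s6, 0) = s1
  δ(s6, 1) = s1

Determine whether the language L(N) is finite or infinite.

The useful states (reachable from s4 and able to reach an accepting state) are {s4}.
Restricted to these states the transition graph has no cycle, so every accepting path has bounded length and L is finite.

finite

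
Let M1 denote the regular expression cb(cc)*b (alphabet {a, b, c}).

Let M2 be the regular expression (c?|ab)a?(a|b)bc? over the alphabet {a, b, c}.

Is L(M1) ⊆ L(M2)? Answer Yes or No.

No

The string cbccb is in L(M1) but not in L(M2).
So L(M1) ⊄ L(M2).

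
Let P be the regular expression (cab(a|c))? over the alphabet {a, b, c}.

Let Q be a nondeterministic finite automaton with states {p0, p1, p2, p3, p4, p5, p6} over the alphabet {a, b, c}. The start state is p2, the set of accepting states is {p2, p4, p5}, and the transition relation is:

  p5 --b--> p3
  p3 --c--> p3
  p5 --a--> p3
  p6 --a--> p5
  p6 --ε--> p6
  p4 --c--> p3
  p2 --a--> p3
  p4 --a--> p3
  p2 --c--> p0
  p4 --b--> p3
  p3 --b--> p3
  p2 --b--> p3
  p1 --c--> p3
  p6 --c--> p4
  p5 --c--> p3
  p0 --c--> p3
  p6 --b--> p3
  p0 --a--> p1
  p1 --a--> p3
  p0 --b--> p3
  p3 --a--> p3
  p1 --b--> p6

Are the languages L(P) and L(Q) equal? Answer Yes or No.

Yes

Converting the expression P to a DFA (subset construction, then merging equivalent states) gives the minimal DFA with states {r0, r1, r2, r3, r4, r5}, start state r0, accepting states {r0, r5} and transitions r0: a→r1, b→r1, c→r2; r1: a→r1, b→r1, c→r1; r2: a→r3, b→r1, c→r1; r3: a→r1, b→r4, c→r1; r4: a→r5, b→r1, c→r5; r5: a→r1, b→r1, c→r1.
Exploring the product automaton P × Q from the start pair (r0, p2), following both machines on each input symbol, reaches 7 state pairs: (r0, p2), (r1, p3), (r2, p0), (r3, p1), (r4, p6), (r5, p5), (r5, p4).
P accepts in {r0, r5} and Q accepts in {p2, p4, p5}. In every reachable pair the two components are either both accepting — (r0, p2), (r5, p5), (r5, p4) — or both non-accepting, so no string is accepted by exactly one of the machines: L(P) \ L(Q) and L(Q) \ L(P) are both empty.
Hence every string is accepted by P iff it is accepted by Q, and the two languages coincide.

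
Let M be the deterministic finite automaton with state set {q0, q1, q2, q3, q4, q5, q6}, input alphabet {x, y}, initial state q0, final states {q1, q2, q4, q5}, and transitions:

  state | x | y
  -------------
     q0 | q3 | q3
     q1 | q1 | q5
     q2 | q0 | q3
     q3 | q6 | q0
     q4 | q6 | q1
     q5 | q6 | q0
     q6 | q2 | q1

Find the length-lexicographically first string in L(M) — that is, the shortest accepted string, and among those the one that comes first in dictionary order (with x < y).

xxx

A breadth-first search from q0 reaches an accepting state first via the path q0 → q3 → q6 → q2 on input xxx.
No string of length < 3 is accepted (BFS exhausts all shorter strings without reaching an accepting state), and xxx is the lexicographically least accepting string of length 3.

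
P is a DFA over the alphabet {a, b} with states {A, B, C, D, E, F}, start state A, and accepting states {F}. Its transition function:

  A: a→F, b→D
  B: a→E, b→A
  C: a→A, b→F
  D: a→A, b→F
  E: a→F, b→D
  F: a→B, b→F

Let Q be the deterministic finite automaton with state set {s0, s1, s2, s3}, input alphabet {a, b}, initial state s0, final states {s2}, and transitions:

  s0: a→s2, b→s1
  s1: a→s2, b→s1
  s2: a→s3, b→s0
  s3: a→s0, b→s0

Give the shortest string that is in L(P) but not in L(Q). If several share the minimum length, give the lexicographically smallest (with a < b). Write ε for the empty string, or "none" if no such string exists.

ab

The string ab is accepted by P but not by Q.
No shorter string lies in the difference, and ab is the lexicographically first length-2 string in L(P) \ L(Q).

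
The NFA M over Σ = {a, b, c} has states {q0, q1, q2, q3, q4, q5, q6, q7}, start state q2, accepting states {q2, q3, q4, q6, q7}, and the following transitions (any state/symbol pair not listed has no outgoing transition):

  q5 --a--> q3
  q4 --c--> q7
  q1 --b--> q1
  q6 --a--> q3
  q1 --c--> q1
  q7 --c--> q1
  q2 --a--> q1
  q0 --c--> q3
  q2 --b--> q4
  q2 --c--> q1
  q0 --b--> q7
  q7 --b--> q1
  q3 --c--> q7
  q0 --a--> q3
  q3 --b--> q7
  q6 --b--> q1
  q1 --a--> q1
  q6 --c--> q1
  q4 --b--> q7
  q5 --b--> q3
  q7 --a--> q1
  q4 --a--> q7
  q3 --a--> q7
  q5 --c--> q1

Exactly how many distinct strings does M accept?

The useful subgraph on states {q2, q4, q7} is acyclic, so L(M) is finite; the longest accepting path visits 3 useful states, giving maximum string length 2.
Counting accepting paths from q2 by length: 1 of length 0, 1 of length 1, 3 of length 2. Total 5.

5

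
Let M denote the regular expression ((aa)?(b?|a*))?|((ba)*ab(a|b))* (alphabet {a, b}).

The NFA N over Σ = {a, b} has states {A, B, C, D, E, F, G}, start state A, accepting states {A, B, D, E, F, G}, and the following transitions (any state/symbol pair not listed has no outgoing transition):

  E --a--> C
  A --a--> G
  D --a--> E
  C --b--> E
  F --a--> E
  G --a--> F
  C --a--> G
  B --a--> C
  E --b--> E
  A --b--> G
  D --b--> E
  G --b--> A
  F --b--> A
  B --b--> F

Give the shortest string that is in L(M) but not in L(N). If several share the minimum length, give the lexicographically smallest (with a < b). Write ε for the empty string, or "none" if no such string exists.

aaaa

The string aaaa is accepted by M but not by N.
No shorter string lies in the difference, and aaaa is the lexicographically first length-4 string in L(M) \ L(N).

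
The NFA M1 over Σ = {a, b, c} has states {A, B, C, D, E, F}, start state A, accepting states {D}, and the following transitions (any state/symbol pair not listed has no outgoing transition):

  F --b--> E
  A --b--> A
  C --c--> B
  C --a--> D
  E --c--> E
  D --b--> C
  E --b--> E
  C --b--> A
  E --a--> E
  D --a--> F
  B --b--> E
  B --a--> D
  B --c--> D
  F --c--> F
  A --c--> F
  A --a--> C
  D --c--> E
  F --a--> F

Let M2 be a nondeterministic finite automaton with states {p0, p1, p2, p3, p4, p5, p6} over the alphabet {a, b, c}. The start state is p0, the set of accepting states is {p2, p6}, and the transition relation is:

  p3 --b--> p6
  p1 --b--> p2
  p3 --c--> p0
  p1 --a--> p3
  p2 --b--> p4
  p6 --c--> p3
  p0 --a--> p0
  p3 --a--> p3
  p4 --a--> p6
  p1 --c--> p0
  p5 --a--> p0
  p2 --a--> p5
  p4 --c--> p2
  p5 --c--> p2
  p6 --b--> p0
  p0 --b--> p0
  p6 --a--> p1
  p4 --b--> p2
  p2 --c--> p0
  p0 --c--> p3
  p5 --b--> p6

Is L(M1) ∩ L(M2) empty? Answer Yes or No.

Yes

Exploring the product automaton M1 × M2 from the start pair (A, p0), following both machines on each input symbol, reaches 27 state pairs: (A, p0), (C, p0), (F, p3), (D, p0), (B, p3), (E, p6), (F, p0), (E, p3), (D, p3), (E, p1), (E, p0), (C, p6), (E, p2), (D, p1), (E, p5), (E, p4), (C, p2), (D, p5), (A, p4), (B, p0), (A, p2), (F, p2), (C, p5), (F, p5), (A, p6), (B, p2), (C, p1).
M1 accepts in {D} and M2 accepts in {p2, p6}; no reachable pair has both components accepting, so no string drives both machines to acceptance simultaneously and L(M1) ∩ L(M2) = ∅.
So no string is accepted by both, and the intersection is empty.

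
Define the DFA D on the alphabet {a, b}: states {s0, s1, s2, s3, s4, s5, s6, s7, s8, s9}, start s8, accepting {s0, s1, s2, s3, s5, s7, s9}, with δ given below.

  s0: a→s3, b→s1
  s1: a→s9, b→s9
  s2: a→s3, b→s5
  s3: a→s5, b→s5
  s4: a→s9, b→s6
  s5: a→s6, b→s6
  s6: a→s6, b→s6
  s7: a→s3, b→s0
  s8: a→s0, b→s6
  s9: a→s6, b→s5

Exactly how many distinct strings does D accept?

9

The useful subgraph on states {s0, s1, s3, s5, s8, s9} is acyclic, so L(D) is finite; the longest accepting path visits 5 useful states, giving maximum string length 4.
Counting accepting paths from s8 by length: 1 of length 1, 2 of length 2, 4 of length 3, 2 of length 4. Total 9.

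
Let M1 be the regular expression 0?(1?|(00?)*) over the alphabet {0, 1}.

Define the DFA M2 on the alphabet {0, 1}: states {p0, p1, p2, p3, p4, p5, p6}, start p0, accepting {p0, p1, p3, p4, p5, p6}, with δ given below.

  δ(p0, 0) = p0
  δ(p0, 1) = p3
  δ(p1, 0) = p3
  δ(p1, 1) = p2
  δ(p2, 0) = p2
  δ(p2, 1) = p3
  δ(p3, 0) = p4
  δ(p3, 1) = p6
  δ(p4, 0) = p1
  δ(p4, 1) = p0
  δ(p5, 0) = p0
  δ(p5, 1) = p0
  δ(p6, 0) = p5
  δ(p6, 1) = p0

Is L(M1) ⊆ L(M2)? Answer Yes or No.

Converting the expression M1 to a DFA (subset construction, then merging equivalent states) gives the minimal DFA with states {r0, r1, r2, r3, r4}, start state r0, accepting states {r0, r1, r2, r3} and transitions r0: 0→r1, 1→r2; r1: 0→r3, 1→r2; r2: 0→r4, 1→r4; r3: 0→r3, 1→r4; r4: 0→r4, 1→r4.
Exploring the product automaton M1 × M2 from the start pair (r0, p0), following both machines on each input symbol, reaches 11 state pairs: (r0, p0), (r1, p0), (r2, p3), (r3, p0), (r4, p4), (r4, p6), (r4, p3), (r4, p1), (r4, p0), (r4, p5), (r4, p2).
M1 accepts in {r0, r1, r2, r3} and M2 accepts in {p0, p1, p3, p4, p5, p6}. The reachable pairs whose M1-component is accepting are (r0, p0), (r1, p0), (r2, p3), (r3, p0); in each of them the M2-component is accepting too, so the product for L(M1) \ L(M2) (M1-component accepting, M2-component rejecting) has no reachable accepting pair and the difference is empty.
Hence every string in L(M1) is also in L(M2).

Yes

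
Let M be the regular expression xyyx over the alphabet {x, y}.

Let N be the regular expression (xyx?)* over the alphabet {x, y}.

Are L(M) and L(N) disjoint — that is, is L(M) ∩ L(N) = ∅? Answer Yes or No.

Yes

Converting the expression M to a DFA (subset construction, then merging equivalent states) gives the minimal DFA with states {m0, m1, m2, m3, m4, m5}, start state m0, accepting states {m5} and transitions m0: x→m1, y→m2; m1: x→m2, y→m3; m2: x→m2, y→m2; m3: x→m2, y→m4; m4: x→m5, y→m2; m5: x→m2, y→m2.
Converting the expression N to a DFA (subset construction, then merging equivalent states) gives the minimal DFA with states {n0, n1, n2, n3, n4}, start state n0, accepting states {n0, n3, n4} and transitions n0: x→n1, y→n2; n1: x→n2, y→n3; n2: x→n2, y→n2; n3: x→n4, y→n2; n4: x→n1, y→n3.
Exploring the product automaton M × N from the start pair (m0, n0), following both machines on each input symbol, reaches 9 state pairs: (m0, n0), (m1, n1), (m2, n2), (m3, n3), (m2, n4), (m4, n2), (m2, n1), (m2, n3), (m5, n2).
M accepts in {m5} and N accepts in {n0, n3, n4}; no reachable pair has both components accepting, so no string drives both machines to acceptance simultaneously and L(M) ∩ L(N) = ∅.
So no string is accepted by both, and the intersection is empty.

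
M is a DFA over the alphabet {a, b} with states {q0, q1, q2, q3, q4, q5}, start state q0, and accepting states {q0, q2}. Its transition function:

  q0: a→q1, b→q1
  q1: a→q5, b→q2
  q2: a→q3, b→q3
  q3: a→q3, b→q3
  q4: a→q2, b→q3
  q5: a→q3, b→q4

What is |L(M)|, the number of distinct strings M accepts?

5

The useful subgraph on states {q0, q1, q2, q4, q5} is acyclic, so L(M) is finite; the longest accepting path visits 5 useful states, giving maximum string length 4.
Counting accepting paths from q0 by length: 1 of length 0, 2 of length 2, 2 of length 4. Total 5.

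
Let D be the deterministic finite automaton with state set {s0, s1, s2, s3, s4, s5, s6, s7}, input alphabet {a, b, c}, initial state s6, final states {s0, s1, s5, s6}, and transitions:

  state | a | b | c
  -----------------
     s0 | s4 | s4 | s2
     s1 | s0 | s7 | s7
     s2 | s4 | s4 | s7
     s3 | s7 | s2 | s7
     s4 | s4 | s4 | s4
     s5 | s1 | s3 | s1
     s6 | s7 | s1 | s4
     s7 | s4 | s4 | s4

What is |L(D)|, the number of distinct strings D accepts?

3

The useful subgraph on states {s0, s1, s6} is acyclic, so L(D) is finite; the longest accepting path visits 3 useful states, giving maximum string length 2.
Counting accepting paths from s6 by length: 1 of length 0, 1 of length 1, 1 of length 2. Total 3.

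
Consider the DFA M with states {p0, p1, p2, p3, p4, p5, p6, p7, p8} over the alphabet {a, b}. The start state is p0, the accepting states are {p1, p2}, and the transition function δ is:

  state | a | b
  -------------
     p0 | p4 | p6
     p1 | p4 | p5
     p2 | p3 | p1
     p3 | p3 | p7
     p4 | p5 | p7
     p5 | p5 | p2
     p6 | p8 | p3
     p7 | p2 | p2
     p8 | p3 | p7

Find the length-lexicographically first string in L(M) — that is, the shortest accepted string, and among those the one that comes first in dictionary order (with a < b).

A breadth-first search from p0 reaches an accepting state first via the path p0 → p4 → p5 → p2 on input aab.
No string of length < 3 is accepted (BFS exhausts all shorter strings without reaching an accepting state), and aab is the lexicographically least accepting string of length 3.

aab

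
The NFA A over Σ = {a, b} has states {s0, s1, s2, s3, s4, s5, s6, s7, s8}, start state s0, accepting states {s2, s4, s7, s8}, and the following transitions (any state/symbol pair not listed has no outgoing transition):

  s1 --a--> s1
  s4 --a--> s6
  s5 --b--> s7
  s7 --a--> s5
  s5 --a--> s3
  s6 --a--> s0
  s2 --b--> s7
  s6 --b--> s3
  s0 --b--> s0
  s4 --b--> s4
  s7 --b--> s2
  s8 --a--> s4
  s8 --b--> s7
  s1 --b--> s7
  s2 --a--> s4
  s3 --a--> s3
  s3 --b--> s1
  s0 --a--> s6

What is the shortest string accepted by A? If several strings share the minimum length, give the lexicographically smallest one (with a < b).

abbb

A breadth-first search from s0 reaches an accepting state first via the path s0 → s6 → s3 → s1 → s7 on input abbb.
No string of length < 4 is accepted (BFS exhausts all shorter strings without reaching an accepting state), and abbb is the lexicographically least accepting string of length 4.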